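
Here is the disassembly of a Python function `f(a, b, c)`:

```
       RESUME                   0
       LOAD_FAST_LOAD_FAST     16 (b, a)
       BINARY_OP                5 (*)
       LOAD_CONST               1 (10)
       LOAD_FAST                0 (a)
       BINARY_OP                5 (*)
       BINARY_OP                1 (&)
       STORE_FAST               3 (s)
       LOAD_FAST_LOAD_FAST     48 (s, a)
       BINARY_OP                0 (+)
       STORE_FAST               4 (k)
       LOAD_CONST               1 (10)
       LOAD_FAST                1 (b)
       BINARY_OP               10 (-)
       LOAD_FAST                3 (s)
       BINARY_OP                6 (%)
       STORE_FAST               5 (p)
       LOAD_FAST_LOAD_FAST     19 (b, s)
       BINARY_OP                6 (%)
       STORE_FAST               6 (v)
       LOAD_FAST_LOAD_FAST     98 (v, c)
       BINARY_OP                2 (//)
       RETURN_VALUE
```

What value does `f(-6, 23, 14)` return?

-12

LOAD_FAST_LOAD_FAST b,a → push 23,-6. Stack: [23, -6]
BINARY_OP * → 23 * -6 = -138. Stack: [-138]
LOAD_CONST → push 10. Stack: [-138, 10]
LOAD_FAST a → push -6. Stack: [-138, 10, -6]
BINARY_OP * → 10 * -6 = -60. Stack: [-138, -60]
BINARY_OP & → -138 & -60 = -188. Stack: [-188]
STORE_FAST s → s=-188. Stack: []
LOAD_FAST_LOAD_FAST s,a → push -188,-6. Stack: [-188, -6]
BINARY_OP + → -188 + -6 = -194. Stack: [-194]
STORE_FAST k → k=-194. Stack: []
LOAD_CONST → push 10. Stack: [10]
LOAD_FAST b → push 23. Stack: [10, 23]
BINARY_OP - → 10 - 23 = -13. Stack: [-13]
LOAD_FAST s → push -188. Stack: [-13, -188]
BINARY_OP % → -13 % -188 = -13. Stack: [-13]
STORE_FAST p → p=-13. Stack: []
LOAD_FAST_LOAD_FAST b,s → push 23,-188. Stack: [23, -188]
BINARY_OP % → 23 % -188 = -165. Stack: [-165]
STORE_FAST v → v=-165. Stack: []
LOAD_FAST_LOAD_FAST v,c → push -165,14. Stack: [-165, 14]
BINARY_OP // → -165 // 14 = -12. Stack: [-12]
RETURN_VALUE → return -12.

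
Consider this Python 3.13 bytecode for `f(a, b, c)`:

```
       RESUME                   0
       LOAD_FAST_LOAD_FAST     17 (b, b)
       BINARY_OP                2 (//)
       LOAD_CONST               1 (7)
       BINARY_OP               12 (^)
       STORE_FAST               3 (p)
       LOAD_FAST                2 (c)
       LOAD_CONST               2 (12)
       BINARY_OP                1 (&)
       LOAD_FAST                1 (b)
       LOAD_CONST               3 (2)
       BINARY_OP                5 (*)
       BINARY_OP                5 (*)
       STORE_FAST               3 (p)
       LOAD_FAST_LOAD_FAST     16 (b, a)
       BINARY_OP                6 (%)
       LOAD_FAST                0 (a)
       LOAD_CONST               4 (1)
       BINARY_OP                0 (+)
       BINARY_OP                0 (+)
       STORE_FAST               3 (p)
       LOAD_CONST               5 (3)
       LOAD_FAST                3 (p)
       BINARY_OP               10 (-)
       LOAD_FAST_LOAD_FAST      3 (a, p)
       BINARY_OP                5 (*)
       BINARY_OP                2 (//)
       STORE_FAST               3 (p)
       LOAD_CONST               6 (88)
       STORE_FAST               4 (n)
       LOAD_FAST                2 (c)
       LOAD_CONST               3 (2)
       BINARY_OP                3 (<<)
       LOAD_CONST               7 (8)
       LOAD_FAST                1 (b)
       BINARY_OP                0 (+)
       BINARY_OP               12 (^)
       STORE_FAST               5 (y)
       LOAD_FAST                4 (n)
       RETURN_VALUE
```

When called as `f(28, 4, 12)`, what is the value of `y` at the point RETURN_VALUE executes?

60

LOAD_FAST_LOAD_FAST b,b → push 4,4. Stack: [4, 4]
BINARY_OP // → 4 // 4 = 1. Stack: [1]
LOAD_CONST → push 7. Stack: [1, 7]
BINARY_OP ^ → 1 ^ 7 = 6. Stack: [6]
STORE_FAST p → p=6. Stack: []
LOAD_FAST c → push 12. Stack: [12]
LOAD_CONST → push 12. Stack: [12, 12]
BINARY_OP & → 12 & 12 = 12. Stack: [12]
LOAD_FAST b → push 4. Stack: [12, 4]
LOAD_CONST → push 2. Stack: [12, 4, 2]
BINARY_OP * → 4 * 2 = 8. Stack: [12, 8]
BINARY_OP * → 12 * 8 = 96. Stack: [96]
STORE_FAST p → p=96. Stack: []
LOAD_FAST_LOAD_FAST b,a → push 4,28. Stack: [4, 28]
BINARY_OP % → 4 % 28 = 4. Stack: [4]
LOAD_FAST a → push 28. Stack: [4, 28]
LOAD_CONST → push 1. Stack: [4, 28, 1]
BINARY_OP + → 28 + 1 = 29. Stack: [4, 29]
BINARY_OP + → 4 + 29 = 33. Stack: [33]
STORE_FAST p → p=33. Stack: []
LOAD_CONST → push 3. Stack: [3]
LOAD_FAST p → push 33. Stack: [3, 33]
BINARY_OP - → 3 - 33 = -30. Stack: [-30]
LOAD_FAST_LOAD_FAST a,p → push 28,33. Stack: [-30, 28, 33]
BINARY_OP * → 28 * 33 = 924. Stack: [-30, 924]
BINARY_OP // → -30 // 924 = -1. Stack: [-1]
STORE_FAST p → p=-1. Stack: []
LOAD_CONST → push 88. Stack: [88]
STORE_FAST n → n=88. Stack: []
LOAD_FAST c → push 12. Stack: [12]
LOAD_CONST → push 2. Stack: [12, 2]
BINARY_OP << → 12 << 2 = 48. Stack: [48]
LOAD_CONST → push 8. Stack: [48, 8]
LOAD_FAST b → push 4. Stack: [48, 8, 4]
BINARY_OP + → 8 + 4 = 12. Stack: [48, 12]
BINARY_OP ^ → 48 ^ 12 = 60. Stack: [60]
STORE_FAST y → y=60. Stack: []
LOAD_FAST n → push 88. Stack: [88]
RETURN_VALUE → return 88.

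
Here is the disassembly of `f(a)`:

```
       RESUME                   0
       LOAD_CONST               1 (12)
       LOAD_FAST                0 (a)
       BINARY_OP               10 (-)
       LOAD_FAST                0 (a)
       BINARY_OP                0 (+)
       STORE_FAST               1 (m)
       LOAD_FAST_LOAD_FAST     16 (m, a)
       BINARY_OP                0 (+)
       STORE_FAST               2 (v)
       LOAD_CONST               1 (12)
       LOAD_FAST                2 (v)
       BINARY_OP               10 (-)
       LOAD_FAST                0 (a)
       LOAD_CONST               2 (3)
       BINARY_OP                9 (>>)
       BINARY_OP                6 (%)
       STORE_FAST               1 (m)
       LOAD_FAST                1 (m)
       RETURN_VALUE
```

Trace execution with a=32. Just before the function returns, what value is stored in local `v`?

44

LOAD_CONST → push 12. Stack: [12]
LOAD_FAST a → push 32. Stack: [12, 32]
BINARY_OP - → 12 - 32 = -20. Stack: [-20]
LOAD_FAST a → push 32. Stack: [-20, 32]
BINARY_OP + → -20 + 32 = 12. Stack: [12]
STORE_FAST m → m=12. Stack: []
LOAD_FAST_LOAD_FAST m,a → push 12,32. Stack: [12, 32]
BINARY_OP + → 12 + 32 = 44. Stack: [44]
STORE_FAST v → v=44. Stack: []
LOAD_CONST → push 12. Stack: [12]
LOAD_FAST v → push 44. Stack: [12, 44]
BINARY_OP - → 12 - 44 = -32. Stack: [-32]
LOAD_FAST a → push 32. Stack: [-32, 32]
LOAD_CONST → push 3. Stack: [-32, 32, 3]
BINARY_OP >> → 32 >> 3 = 4. Stack: [-32, 4]
BINARY_OP % → -32 % 4 = 0. Stack: [0]
STORE_FAST m → m=0. Stack: []
LOAD_FAST m → push 0. Stack: [0]
RETURN_VALUE → return 0.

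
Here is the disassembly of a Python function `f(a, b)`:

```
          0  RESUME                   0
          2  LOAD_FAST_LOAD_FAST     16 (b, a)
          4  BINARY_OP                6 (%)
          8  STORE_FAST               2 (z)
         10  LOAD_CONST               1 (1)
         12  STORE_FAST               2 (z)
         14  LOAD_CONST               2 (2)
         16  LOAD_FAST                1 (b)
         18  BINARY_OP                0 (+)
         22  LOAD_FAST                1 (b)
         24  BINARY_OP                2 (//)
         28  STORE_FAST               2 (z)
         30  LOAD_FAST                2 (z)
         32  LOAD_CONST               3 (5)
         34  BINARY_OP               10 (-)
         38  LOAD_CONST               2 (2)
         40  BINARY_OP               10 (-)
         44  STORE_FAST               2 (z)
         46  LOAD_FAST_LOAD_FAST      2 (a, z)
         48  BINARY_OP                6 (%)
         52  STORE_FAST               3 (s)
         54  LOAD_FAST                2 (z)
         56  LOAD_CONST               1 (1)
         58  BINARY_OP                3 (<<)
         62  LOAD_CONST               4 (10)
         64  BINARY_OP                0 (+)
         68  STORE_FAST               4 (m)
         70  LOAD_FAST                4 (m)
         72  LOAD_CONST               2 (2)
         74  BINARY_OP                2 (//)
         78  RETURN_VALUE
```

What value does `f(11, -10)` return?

LOAD_FAST_LOAD_FAST b,a → push -10,11. Stack: [-10, 11]
BINARY_OP % → -10 % 11 = 1. Stack: [1]
STORE_FAST z → z=1. Stack: []
LOAD_CONST → push 1. Stack: [1]
STORE_FAST z → z=1. Stack: []
LOAD_CONST → push 2. Stack: [2]
LOAD_FAST b → push -10. Stack: [2, -10]
BINARY_OP + → 2 + -10 = -8. Stack: [-8]
LOAD_FAST b → push -10. Stack: [-8, -10]
BINARY_OP // → -8 // -10 = 0. Stack: [0]
STORE_FAST z → z=0. Stack: []
LOAD_FAST z → push 0. Stack: [0]
LOAD_CONST → push 5. Stack: [0, 5]
BINARY_OP - → 0 - 5 = -5. Stack: [-5]
LOAD_CONST → push 2. Stack: [-5, 2]
BINARY_OP - → -5 - 2 = -7. Stack: [-7]
STORE_FAST z → z=-7. Stack: []
LOAD_FAST_LOAD_FAST a,z → push 11,-7. Stack: [11, -7]
BINARY_OP % → 11 % -7 = -3. Stack: [-3]
STORE_FAST s → s=-3. Stack: []
LOAD_FAST z → push -7. Stack: [-7]
LOAD_CONST → push 1. Stack: [-7, 1]
BINARY_OP << → -7 << 1 = -14. Stack: [-14]
LOAD_CONST → push 10. Stack: [-14, 10]
BINARY_OP + → -14 + 10 = -4. Stack: [-4]
STORE_FAST m → m=-4. Stack: []
LOAD_FAST m → push -4. Stack: [-4]
LOAD_CONST → push 2. Stack: [-4, 2]
BINARY_OP // → -4 // 2 = -2. Stack: [-2]
RETURN_VALUE → return -2.

-2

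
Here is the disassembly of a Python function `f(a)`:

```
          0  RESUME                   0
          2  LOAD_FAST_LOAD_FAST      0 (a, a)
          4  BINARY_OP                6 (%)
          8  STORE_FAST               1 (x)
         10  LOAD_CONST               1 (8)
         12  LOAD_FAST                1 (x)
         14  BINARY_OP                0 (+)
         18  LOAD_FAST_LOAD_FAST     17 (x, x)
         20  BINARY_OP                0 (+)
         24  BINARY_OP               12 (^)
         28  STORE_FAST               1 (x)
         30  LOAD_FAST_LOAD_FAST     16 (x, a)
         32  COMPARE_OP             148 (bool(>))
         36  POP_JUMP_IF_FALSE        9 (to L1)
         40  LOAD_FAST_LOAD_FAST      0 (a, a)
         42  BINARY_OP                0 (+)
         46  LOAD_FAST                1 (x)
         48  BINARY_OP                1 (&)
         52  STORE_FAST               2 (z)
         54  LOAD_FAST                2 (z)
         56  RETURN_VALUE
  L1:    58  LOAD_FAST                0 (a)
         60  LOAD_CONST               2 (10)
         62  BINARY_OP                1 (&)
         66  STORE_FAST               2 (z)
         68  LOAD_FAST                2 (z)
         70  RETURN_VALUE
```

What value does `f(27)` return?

10

LOAD_FAST_LOAD_FAST a,a → push 27,27. Stack: [27, 27]
BINARY_OP % → 27 % 27 = 0. Stack: [0]
STORE_FAST x → x=0. Stack: []
LOAD_CONST → push 8. Stack: [8]
LOAD_FAST x → push 0. Stack: [8, 0]
BINARY_OP + → 8 + 0 = 8. Stack: [8]
LOAD_FAST_LOAD_FAST x,x → push 0,0. Stack: [8, 0, 0]
BINARY_OP + → 0 + 0 = 0. Stack: [8, 0]
BINARY_OP ^ → 8 ^ 0 = 8. Stack: [8]
STORE_FAST x → x=8. Stack: []
LOAD_FAST_LOAD_FAST x,a → push 8,27. Stack: [8, 27]
COMPARE_OP bool(>) → 8 vs 27 = False. Stack: [False]
POP_JUMP_IF_FALSE → pop False; jump. Stack: []
LOAD_FAST a → push 27. Stack: [27]
LOAD_CONST → push 10. Stack: [27, 10]
BINARY_OP & → 27 & 10 = 10. Stack: [10]
STORE_FAST z → z=10. Stack: []
LOAD_FAST z → push 10. Stack: [10]
RETURN_VALUE → return 10.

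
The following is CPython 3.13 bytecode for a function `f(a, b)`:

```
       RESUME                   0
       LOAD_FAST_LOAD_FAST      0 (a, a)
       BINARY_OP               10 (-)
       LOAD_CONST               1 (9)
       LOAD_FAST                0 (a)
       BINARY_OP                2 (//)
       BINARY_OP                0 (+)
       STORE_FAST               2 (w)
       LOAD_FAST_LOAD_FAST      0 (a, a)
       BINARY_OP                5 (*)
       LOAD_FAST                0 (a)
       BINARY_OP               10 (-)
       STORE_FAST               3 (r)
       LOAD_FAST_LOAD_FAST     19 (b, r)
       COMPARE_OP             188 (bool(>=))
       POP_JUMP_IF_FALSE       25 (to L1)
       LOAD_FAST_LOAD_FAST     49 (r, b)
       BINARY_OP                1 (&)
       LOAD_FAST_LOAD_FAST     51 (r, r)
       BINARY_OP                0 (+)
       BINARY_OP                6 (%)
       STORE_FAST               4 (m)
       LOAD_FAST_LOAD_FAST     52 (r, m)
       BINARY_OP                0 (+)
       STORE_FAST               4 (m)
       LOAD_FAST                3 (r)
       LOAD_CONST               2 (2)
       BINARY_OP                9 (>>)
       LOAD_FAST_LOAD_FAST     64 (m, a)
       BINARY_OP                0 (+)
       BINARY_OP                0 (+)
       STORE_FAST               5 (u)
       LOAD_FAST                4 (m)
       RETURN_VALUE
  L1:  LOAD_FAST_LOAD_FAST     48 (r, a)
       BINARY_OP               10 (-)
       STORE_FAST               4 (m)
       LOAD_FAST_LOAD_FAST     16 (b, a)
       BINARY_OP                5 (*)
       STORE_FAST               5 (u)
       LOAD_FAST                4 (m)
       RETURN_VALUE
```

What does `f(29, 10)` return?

783

LOAD_FAST_LOAD_FAST a,a → push 29,29. Stack: [29, 29]
BINARY_OP - → 29 - 29 = 0. Stack: [0]
LOAD_CONST → push 9. Stack: [0, 9]
LOAD_FAST a → push 29. Stack: [0, 9, 29]
BINARY_OP // → 9 // 29 = 0. Stack: [0, 0]
BINARY_OP + → 0 + 0 = 0. Stack: [0]
STORE_FAST w → w=0. Stack: []
LOAD_FAST_LOAD_FAST a,a → push 29,29. Stack: [29, 29]
BINARY_OP * → 29 * 29 = 841. Stack: [841]
LOAD_FAST a → push 29. Stack: [841, 29]
BINARY_OP - → 841 - 29 = 812. Stack: [812]
STORE_FAST r → r=812. Stack: []
LOAD_FAST_LOAD_FAST b,r → push 10,812. Stack: [10, 812]
COMPARE_OP bool(>=) → 10 vs 812 = False. Stack: [False]
POP_JUMP_IF_FALSE → pop False; jump. Stack: []
LOAD_FAST_LOAD_FAST r,a → push 812,29. Stack: [812, 29]
BINARY_OP - → 812 - 29 = 783. Stack: [783]
STORE_FAST m → m=783. Stack: []
LOAD_FAST_LOAD_FAST b,a → push 10,29. Stack: [10, 29]
BINARY_OP * → 10 * 29 = 290. Stack: [290]
STORE_FAST u → u=290. Stack: []
LOAD_FAST m → push 783. Stack: [783]
RETURN_VALUE → return 783.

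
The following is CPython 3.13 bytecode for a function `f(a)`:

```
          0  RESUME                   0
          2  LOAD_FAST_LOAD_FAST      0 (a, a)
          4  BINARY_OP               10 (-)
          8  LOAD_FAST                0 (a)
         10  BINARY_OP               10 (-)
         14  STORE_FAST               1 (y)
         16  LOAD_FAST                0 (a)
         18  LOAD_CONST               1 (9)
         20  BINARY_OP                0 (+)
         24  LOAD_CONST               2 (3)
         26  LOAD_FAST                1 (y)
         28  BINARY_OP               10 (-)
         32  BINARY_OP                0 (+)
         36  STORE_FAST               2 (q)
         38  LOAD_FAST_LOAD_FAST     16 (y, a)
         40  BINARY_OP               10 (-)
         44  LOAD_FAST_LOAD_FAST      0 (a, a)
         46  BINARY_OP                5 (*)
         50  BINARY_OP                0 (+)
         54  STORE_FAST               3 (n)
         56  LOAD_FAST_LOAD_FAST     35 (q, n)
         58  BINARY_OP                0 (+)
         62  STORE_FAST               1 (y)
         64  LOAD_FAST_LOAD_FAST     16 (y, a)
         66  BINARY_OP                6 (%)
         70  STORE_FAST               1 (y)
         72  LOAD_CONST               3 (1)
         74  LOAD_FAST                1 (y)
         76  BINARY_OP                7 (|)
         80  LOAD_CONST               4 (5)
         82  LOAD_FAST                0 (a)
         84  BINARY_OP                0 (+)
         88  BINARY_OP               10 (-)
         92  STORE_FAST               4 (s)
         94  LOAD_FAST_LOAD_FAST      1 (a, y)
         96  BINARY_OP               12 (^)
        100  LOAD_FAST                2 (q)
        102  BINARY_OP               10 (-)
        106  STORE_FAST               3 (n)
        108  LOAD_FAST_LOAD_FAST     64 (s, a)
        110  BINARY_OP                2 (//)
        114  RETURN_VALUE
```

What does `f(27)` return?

-1

LOAD_FAST_LOAD_FAST a,a → push 27,27. Stack: [27, 27]
BINARY_OP - → 27 - 27 = 0. Stack: [0]
LOAD_FAST a → push 27. Stack: [0, 27]
BINARY_OP - → 0 - 27 = -27. Stack: [-27]
STORE_FAST y → y=-27. Stack: []
LOAD_FAST a → push 27. Stack: [27]
LOAD_CONST → push 9. Stack: [27, 9]
BINARY_OP + → 27 + 9 = 36. Stack: [36]
LOAD_CONST → push 3. Stack: [36, 3]
LOAD_FAST y → push -27. Stack: [36, 3, -27]
BINARY_OP - → 3 - -27 = 30. Stack: [36, 30]
BINARY_OP + → 36 + 30 = 66. Stack: [66]
STORE_FAST q → q=66. Stack: []
LOAD_FAST_LOAD_FAST y,a → push -27,27. Stack: [-27, 27]
BINARY_OP - → -27 - 27 = -54. Stack: [-54]
LOAD_FAST_LOAD_FAST a,a → push 27,27. Stack: [-54, 27, 27]
BINARY_OP * → 27 * 27 = 729. Stack: [-54, 729]
BINARY_OP + → -54 + 729 = 675. Stack: [675]
STORE_FAST n → n=675. Stack: []
LOAD_FAST_LOAD_FAST q,n → push 66,675. Stack: [66, 675]
BINARY_OP + → 66 + 675 = 741. Stack: [741]
STORE_FAST y → y=741. Stack: []
LOAD_FAST_LOAD_FAST y,a → push 741,27. Stack: [741, 27]
BINARY_OP % → 741 % 27 = 12. Stack: [12]
STORE_FAST y → y=12. Stack: []
LOAD_CONST → push 1. Stack: [1]
LOAD_FAST y → push 12. Stack: [1, 12]
BINARY_OP | → 1 | 12 = 13. Stack: [13]
LOAD_CONST → push 5. Stack: [13, 5]
LOAD_FAST a → push 27. Stack: [13, 5, 27]
BINARY_OP + → 5 + 27 = 32. Stack: [13, 32]
BINARY_OP - → 13 - 32 = -19. Stack: [-19]
STORE_FAST s → s=-19. Stack: []
LOAD_FAST_LOAD_FAST a,y → push 27,12. Stack: [27, 12]
BINARY_OP ^ → 27 ^ 12 = 23. Stack: [23]
LOAD_FAST q → push 66. Stack: [23, 66]
BINARY_OP - → 23 - 66 = -43. Stack: [-43]
STORE_FAST n → n=-43. Stack: []
LOAD_FAST_LOAD_FAST s,a → push -19,27. Stack: [-19, 27]
BINARY_OP // → -19 // 27 = -1. Stack: [-1]
RETURN_VALUE → return -1.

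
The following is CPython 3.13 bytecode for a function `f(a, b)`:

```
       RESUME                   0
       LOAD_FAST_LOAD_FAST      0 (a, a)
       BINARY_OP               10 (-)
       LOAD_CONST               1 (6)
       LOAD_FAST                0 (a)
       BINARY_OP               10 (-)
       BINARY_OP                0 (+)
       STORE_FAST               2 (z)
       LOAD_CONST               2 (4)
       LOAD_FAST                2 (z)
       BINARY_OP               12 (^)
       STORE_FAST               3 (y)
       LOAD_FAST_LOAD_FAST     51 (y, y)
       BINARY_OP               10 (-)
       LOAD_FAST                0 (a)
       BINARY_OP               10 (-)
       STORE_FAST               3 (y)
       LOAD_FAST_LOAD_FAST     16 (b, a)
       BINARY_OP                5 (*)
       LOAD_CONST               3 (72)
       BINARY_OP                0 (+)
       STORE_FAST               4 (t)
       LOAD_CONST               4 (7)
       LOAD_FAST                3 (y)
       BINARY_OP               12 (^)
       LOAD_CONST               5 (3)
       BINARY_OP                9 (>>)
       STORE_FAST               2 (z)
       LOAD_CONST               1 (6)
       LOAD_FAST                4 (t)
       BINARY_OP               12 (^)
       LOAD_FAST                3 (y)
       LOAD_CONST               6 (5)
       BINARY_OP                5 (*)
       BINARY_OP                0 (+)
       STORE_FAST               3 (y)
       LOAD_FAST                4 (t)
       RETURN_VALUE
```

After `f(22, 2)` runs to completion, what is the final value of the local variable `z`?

LOAD_FAST_LOAD_FAST a,a → push 22,22. Stack: [22, 22]
BINARY_OP - → 22 - 22 = 0. Stack: [0]
LOAD_CONST → push 6. Stack: [0, 6]
LOAD_FAST a → push 22. Stack: [0, 6, 22]
BINARY_OP - → 6 - 22 = -16. Stack: [0, -16]
BINARY_OP + → 0 + -16 = -16. Stack: [-16]
STORE_FAST z → z=-16. Stack: []
LOAD_CONST → push 4. Stack: [4]
LOAD_FAST z → push -16. Stack: [4, -16]
BINARY_OP ^ → 4 ^ -16 = -12. Stack: [-12]
STORE_FAST y → y=-12. Stack: []
LOAD_FAST_LOAD_FAST y,y → push -12,-12. Stack: [-12, -12]
BINARY_OP - → -12 - -12 = 0. Stack: [0]
LOAD_FAST a → push 22. Stack: [0, 22]
BINARY_OP - → 0 - 22 = -22. Stack: [-22]
STORE_FAST y → y=-22. Stack: []
LOAD_FAST_LOAD_FAST b,a → push 2,22. Stack: [2, 22]
BINARY_OP * → 2 * 22 = 44. Stack: [44]
LOAD_CONST → push 72. Stack: [44, 72]
BINARY_OP + → 44 + 72 = 116. Stack: [116]
STORE_FAST t → t=116. Stack: []
LOAD_CONST → push 7. Stack: [7]
LOAD_FAST y → push -22. Stack: [7, -22]
BINARY_OP ^ → 7 ^ -22 = -19. Stack: [-19]
LOAD_CONST → push 3. Stack: [-19, 3]
BINARY_OP >> → -19 >> 3 = -3. Stack: [-3]
STORE_FAST z → z=-3. Stack: []
LOAD_CONST → push 6. Stack: [6]
LOAD_FAST t → push 116. Stack: [6, 116]
BINARY_OP ^ → 6 ^ 116 = 114. Stack: [114]
LOAD_FAST y → push -22. Stack: [114, -22]
LOAD_CONST → push 5. Stack: [114, -22, 5]
BINARY_OP * → -22 * 5 = -110. Stack: [114, -110]
BINARY_OP + → 114 + -110 = 4. Stack: [4]
STORE_FAST y → y=4. Stack: []
LOAD_FAST t → push 116. Stack: [116]
RETURN_VALUE → return 116.

-3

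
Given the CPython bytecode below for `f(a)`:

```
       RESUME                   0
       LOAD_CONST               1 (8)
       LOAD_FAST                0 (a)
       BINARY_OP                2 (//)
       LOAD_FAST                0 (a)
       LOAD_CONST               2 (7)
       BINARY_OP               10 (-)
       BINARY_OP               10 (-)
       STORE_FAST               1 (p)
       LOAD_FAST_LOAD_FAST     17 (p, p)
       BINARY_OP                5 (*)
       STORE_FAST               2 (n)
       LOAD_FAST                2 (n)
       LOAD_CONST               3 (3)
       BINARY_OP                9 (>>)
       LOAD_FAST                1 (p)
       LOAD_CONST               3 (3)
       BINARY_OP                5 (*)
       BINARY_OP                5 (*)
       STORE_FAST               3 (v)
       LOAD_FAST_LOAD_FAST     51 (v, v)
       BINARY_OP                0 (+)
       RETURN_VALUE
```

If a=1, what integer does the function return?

LOAD_CONST → push 8. Stack: [8]
LOAD_FAST a → push 1. Stack: [8, 1]
BINARY_OP // → 8 // 1 = 8. Stack: [8]
LOAD_FAST a → push 1. Stack: [8, 1]
LOAD_CONST → push 7. Stack: [8, 1, 7]
BINARY_OP - → 1 - 7 = -6. Stack: [8, -6]
BINARY_OP - → 8 - -6 = 14. Stack: [14]
STORE_FAST p → p=14. Stack: []
LOAD_FAST_LOAD_FAST p,p → push 14,14. Stack: [14, 14]
BINARY_OP * → 14 * 14 = 196. Stack: [196]
STORE_FAST n → n=196. Stack: []
LOAD_FAST n → push 196. Stack: [196]
LOAD_CONST → push 3. Stack: [196, 3]
BINARY_OP >> → 196 >> 3 = 24. Stack: [24]
LOAD_FAST p → push 14. Stack: [24, 14]
LOAD_CONST → push 3. Stack: [24, 14, 3]
BINARY_OP * → 14 * 3 = 42. Stack: [24, 42]
BINARY_OP * → 24 * 42 = 1008. Stack: [1008]
STORE_FAST v → v=1008. Stack: []
LOAD_FAST_LOAD_FAST v,v → push 1008,1008. Stack: [1008, 1008]
BINARY_OP + → 1008 + 1008 = 2016. Stack: [2016]
RETURN_VALUE → return 2016.

2016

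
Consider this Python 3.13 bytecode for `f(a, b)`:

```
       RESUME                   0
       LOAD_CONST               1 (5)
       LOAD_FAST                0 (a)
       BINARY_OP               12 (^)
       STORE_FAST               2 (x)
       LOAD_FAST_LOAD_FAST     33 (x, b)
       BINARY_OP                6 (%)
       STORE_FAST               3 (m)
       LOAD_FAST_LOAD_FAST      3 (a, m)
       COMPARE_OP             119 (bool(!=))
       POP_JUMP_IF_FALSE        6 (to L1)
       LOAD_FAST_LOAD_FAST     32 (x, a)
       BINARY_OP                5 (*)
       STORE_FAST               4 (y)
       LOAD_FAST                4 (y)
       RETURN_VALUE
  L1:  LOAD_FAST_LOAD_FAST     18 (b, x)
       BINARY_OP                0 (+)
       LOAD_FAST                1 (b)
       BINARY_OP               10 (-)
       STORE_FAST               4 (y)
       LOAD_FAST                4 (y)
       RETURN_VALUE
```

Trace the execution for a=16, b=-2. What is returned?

LOAD_CONST → push 5. Stack: [5]
LOAD_FAST a → push 16. Stack: [5, 16]
BINARY_OP ^ → 5 ^ 16 = 21. Stack: [21]
STORE_FAST x → x=21. Stack: []
LOAD_FAST_LOAD_FAST x,b → push 21,-2. Stack: [21, -2]
BINARY_OP % → 21 % -2 = -1. Stack: [-1]
STORE_FAST m → m=-1. Stack: []
LOAD_FAST_LOAD_FAST a,m → push 16,-1. Stack: [16, -1]
COMPARE_OP bool(!=) → 16 vs -1 = True. Stack: [True]
POP_JUMP_IF_FALSE → pop True; no jump. Stack: []
LOAD_FAST_LOAD_FAST x,a → push 21,16. Stack: [21, 16]
BINARY_OP * → 21 * 16 = 336. Stack: [336]
STORE_FAST y → y=336. Stack: []
LOAD_FAST y → push 336. Stack: [336]
RETURN_VALUE → return 336.

336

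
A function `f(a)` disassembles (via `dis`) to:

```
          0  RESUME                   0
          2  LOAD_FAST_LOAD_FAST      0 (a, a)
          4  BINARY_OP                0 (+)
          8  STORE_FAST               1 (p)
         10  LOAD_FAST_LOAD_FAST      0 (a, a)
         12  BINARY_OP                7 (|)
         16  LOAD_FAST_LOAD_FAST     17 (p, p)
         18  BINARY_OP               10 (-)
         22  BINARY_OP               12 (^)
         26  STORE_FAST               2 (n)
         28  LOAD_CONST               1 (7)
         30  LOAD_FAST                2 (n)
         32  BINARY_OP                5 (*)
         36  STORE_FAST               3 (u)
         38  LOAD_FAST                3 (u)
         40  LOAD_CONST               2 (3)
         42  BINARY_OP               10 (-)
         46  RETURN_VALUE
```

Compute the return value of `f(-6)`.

LOAD_FAST_LOAD_FAST a,a → push -6,-6. Stack: [-6, -6]
BINARY_OP + → -6 + -6 = -12. Stack: [-12]
STORE_FAST p → p=-12. Stack: []
LOAD_FAST_LOAD_FAST a,a → push -6,-6. Stack: [-6, -6]
BINARY_OP | → -6 | -6 = -6. Stack: [-6]
LOAD_FAST_LOAD_FAST p,p → push -12,-12. Stack: [-6, -12, -12]
BINARY_OP - → -12 - -12 = 0. Stack: [-6, 0]
BINARY_OP ^ → -6 ^ 0 = -6. Stack: [-6]
STORE_FAST n → n=-6. Stack: []
LOAD_CONST → push 7. Stack: [7]
LOAD_FAST n → push -6. Stack: [7, -6]
BINARY_OP * → 7 * -6 = -42. Stack: [-42]
STORE_FAST u → u=-42. Stack: []
LOAD_FAST u → push -42. Stack: [-42]
LOAD_CONST → push 3. Stack: [-42, 3]
BINARY_OP - → -42 - 3 = -45. Stack: [-45]
RETURN_VALUE → return -45.

-45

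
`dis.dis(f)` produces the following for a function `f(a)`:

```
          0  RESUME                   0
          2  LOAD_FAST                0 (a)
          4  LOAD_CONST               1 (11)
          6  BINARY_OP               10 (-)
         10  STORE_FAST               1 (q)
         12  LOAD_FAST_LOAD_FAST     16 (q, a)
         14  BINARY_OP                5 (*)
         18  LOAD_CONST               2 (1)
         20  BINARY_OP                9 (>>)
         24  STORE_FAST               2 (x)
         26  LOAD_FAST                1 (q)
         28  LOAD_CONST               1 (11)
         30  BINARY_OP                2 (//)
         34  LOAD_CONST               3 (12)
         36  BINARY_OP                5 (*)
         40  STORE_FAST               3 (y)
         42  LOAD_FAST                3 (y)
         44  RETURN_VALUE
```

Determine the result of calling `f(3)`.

-12

LOAD_FAST a → push 3. Stack: [3]
LOAD_CONST → push 11. Stack: [3, 11]
BINARY_OP - → 3 - 11 = -8. Stack: [-8]
STORE_FAST q → q=-8. Stack: []
LOAD_FAST_LOAD_FAST q,a → push -8,3. Stack: [-8, 3]
BINARY_OP * → -8 * 3 = -24. Stack: [-24]
LOAD_CONST → push 1. Stack: [-24, 1]
BINARY_OP >> → -24 >> 1 = -12. Stack: [-12]
STORE_FAST x → x=-12. Stack: []
LOAD_FAST q → push -8. Stack: [-8]
LOAD_CONST → push 11. Stack: [-8, 11]
BINARY_OP // → -8 // 11 = -1. Stack: [-1]
LOAD_CONST → push 12. Stack: [-1, 12]
BINARY_OP * → -1 * 12 = -12. Stack: [-12]
STORE_FAST y → y=-12. Stack: []
LOAD_FAST y → push -12. Stack: [-12]
RETURN_VALUE → return -12.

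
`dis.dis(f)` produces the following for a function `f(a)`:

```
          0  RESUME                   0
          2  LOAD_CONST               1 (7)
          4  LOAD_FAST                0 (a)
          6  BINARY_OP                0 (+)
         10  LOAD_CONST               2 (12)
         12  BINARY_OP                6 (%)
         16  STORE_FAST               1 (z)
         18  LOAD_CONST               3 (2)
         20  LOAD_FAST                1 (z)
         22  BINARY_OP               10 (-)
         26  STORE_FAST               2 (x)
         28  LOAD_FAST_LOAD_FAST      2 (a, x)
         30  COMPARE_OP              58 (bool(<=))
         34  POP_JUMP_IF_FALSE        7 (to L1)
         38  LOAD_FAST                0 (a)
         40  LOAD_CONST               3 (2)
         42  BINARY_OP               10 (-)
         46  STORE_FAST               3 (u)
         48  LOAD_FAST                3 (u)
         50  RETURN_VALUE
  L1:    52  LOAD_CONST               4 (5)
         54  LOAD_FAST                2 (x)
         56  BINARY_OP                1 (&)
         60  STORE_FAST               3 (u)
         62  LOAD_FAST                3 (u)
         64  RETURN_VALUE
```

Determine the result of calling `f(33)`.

4

LOAD_CONST → push 7. Stack: [7]
LOAD_FAST a → push 33. Stack: [7, 33]
BINARY_OP + → 7 + 33 = 40. Stack: [40]
LOAD_CONST → push 12. Stack: [40, 12]
BINARY_OP % → 40 % 12 = 4. Stack: [4]
STORE_FAST z → z=4. Stack: []
LOAD_CONST → push 2. Stack: [2]
LOAD_FAST z → push 4. Stack: [2, 4]
BINARY_OP - → 2 - 4 = -2. Stack: [-2]
STORE_FAST x → x=-2. Stack: []
LOAD_FAST_LOAD_FAST a,x → push 33,-2. Stack: [33, -2]
COMPARE_OP bool(<=) → 33 vs -2 = False. Stack: [False]
POP_JUMP_IF_FALSE → pop False; jump. Stack: []
LOAD_CONST → push 5. Stack: [5]
LOAD_FAST x → push -2. Stack: [5, -2]
BINARY_OP & → 5 & -2 = 4. Stack: [4]
STORE_FAST u → u=4. Stack: []
LOAD_FAST u → push 4. Stack: [4]
RETURN_VALUE → return 4.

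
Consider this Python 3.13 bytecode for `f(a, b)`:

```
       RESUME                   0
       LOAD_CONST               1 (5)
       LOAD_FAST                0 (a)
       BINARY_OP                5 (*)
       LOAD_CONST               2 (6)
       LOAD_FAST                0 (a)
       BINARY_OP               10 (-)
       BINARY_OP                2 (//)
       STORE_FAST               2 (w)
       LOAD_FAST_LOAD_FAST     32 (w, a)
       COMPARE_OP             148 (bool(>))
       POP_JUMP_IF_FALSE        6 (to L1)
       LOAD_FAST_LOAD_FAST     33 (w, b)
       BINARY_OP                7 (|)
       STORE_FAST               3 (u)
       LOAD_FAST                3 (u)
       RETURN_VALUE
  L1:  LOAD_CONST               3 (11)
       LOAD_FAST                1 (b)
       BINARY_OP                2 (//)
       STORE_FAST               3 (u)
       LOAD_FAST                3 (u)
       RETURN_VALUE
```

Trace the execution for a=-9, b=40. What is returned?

LOAD_CONST → push 5. Stack: [5]
LOAD_FAST a → push -9. Stack: [5, -9]
BINARY_OP * → 5 * -9 = -45. Stack: [-45]
LOAD_CONST → push 6. Stack: [-45, 6]
LOAD_FAST a → push -9. Stack: [-45, 6, -9]
BINARY_OP - → 6 - -9 = 15. Stack: [-45, 15]
BINARY_OP // → -45 // 15 = -3. Stack: [-3]
STORE_FAST w → w=-3. Stack: []
LOAD_FAST_LOAD_FAST w,a → push -3,-9. Stack: [-3, -9]
COMPARE_OP bool(>) → -3 vs -9 = True. Stack: [True]
POP_JUMP_IF_FALSE → pop True; no jump. Stack: []
LOAD_FAST_LOAD_FAST w,b → push -3,40. Stack: [-3, 40]
BINARY_OP | → -3 | 40 = -3. Stack: [-3]
STORE_FAST u → u=-3. Stack: []
LOAD_FAST u → push -3. Stack: [-3]
RETURN_VALUE → return -3.

-3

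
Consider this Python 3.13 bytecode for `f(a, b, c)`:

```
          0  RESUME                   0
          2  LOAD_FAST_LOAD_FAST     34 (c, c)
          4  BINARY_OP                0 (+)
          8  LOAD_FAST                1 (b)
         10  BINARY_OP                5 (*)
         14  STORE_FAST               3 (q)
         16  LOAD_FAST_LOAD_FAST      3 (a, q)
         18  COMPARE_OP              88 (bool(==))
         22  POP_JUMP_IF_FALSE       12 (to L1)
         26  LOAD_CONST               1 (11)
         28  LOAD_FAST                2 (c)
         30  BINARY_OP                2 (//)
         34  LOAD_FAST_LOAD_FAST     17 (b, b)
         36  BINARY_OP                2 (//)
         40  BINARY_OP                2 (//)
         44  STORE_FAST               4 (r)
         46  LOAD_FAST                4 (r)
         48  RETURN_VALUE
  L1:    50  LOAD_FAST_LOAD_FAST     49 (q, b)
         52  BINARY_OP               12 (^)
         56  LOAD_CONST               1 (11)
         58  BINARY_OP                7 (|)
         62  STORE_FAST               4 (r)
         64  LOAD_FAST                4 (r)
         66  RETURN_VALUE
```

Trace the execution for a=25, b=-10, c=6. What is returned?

127

LOAD_FAST_LOAD_FAST c,c → push 6,6. Stack: [6, 6]
BINARY_OP + → 6 + 6 = 12. Stack: [12]
LOAD_FAST b → push -10. Stack: [12, -10]
BINARY_OP * → 12 * -10 = -120. Stack: [-120]
STORE_FAST q → q=-120. Stack: []
LOAD_FAST_LOAD_FAST a,q → push 25,-120. Stack: [25, -120]
COMPARE_OP bool(==) → 25 vs -120 = False. Stack: [False]
POP_JUMP_IF_FALSE → pop False; jump. Stack: []
LOAD_FAST_LOAD_FAST q,b → push -120,-10. Stack: [-120, -10]
BINARY_OP ^ → -120 ^ -10 = 126. Stack: [126]
LOAD_CONST → push 11. Stack: [126, 11]
BINARY_OP | → 126 | 11 = 127. Stack: [127]
STORE_FAST r → r=127. Stack: []
LOAD_FAST r → push 127. Stack: [127]
RETURN_VALUE → return 127.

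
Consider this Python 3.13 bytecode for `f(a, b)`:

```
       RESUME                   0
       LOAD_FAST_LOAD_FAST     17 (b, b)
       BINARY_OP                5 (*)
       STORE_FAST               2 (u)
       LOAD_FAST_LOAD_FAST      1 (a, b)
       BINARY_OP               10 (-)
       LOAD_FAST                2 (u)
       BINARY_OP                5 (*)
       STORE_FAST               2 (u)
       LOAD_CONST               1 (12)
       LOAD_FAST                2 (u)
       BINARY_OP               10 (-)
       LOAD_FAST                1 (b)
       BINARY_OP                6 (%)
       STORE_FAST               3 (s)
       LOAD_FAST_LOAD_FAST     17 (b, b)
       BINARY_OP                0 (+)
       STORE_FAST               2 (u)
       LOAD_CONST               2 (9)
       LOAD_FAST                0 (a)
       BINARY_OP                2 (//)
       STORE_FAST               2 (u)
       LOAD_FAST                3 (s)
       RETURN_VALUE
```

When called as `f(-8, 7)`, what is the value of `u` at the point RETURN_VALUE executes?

-2

LOAD_FAST_LOAD_FAST b,b → push 7,7. Stack: [7, 7]
BINARY_OP * → 7 * 7 = 49. Stack: [49]
STORE_FAST u → u=49. Stack: []
LOAD_FAST_LOAD_FAST a,b → push -8,7. Stack: [-8, 7]
BINARY_OP - → -8 - 7 = -15. Stack: [-15]
LOAD_FAST u → push 49. Stack: [-15, 49]
BINARY_OP * → -15 * 49 = -735. Stack: [-735]
STORE_FAST u → u=-735. Stack: []
LOAD_CONST → push 12. Stack: [12]
LOAD_FAST u → push -735. Stack: [12, -735]
BINARY_OP - → 12 - -735 = 747. Stack: [747]
LOAD_FAST b → push 7. Stack: [747, 7]
BINARY_OP % → 747 % 7 = 5. Stack: [5]
STORE_FAST s → s=5. Stack: []
LOAD_FAST_LOAD_FAST b,b → push 7,7. Stack: [7, 7]
BINARY_OP + → 7 + 7 = 14. Stack: [14]
STORE_FAST u → u=14. Stack: []
LOAD_CONST → push 9. Stack: [9]
LOAD_FAST a → push -8. Stack: [9, -8]
BINARY_OP // → 9 // -8 = -2. Stack: [-2]
STORE_FAST u → u=-2. Stack: []
LOAD_FAST s → push 5. Stack: [5]
RETURN_VALUE → return 5.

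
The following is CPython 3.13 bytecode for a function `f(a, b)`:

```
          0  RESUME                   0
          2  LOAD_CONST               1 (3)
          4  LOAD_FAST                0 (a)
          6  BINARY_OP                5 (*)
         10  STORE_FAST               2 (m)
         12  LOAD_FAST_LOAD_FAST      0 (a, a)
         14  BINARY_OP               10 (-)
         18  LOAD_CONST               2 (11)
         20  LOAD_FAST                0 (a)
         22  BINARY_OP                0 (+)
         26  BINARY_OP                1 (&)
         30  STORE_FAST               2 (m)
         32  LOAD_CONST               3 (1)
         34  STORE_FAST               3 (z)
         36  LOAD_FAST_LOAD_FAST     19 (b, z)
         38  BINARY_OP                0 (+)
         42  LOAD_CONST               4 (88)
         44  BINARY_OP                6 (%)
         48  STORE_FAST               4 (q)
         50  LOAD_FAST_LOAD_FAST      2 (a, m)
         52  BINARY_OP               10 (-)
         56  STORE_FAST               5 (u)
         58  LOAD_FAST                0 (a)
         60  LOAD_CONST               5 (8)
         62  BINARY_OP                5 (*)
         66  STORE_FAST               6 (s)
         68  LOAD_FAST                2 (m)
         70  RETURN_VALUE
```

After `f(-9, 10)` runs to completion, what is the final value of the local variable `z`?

LOAD_CONST → push 3. Stack: [3]
LOAD_FAST a → push -9. Stack: [3, -9]
BINARY_OP * → 3 * -9 = -27. Stack: [-27]
STORE_FAST m → m=-27. Stack: []
LOAD_FAST_LOAD_FAST a,a → push -9,-9. Stack: [-9, -9]
BINARY_OP - → -9 - -9 = 0. Stack: [0]
LOAD_CONST → push 11. Stack: [0, 11]
LOAD_FAST a → push -9. Stack: [0, 11, -9]
BINARY_OP + → 11 + -9 = 2. Stack: [0, 2]
BINARY_OP & → 0 & 2 = 0. Stack: [0]
STORE_FAST m → m=0. Stack: []
LOAD_CONST → push 1. Stack: [1]
STORE_FAST z → z=1. Stack: []
LOAD_FAST_LOAD_FAST b,z → push 10,1. Stack: [10, 1]
BINARY_OP + → 10 + 1 = 11. Stack: [11]
LOAD_CONST → push 88. Stack: [11, 88]
BINARY_OP % → 11 % 88 = 11. Stack: [11]
STORE_FAST q → q=11. Stack: []
LOAD_FAST_LOAD_FAST a,m → push -9,0. Stack: [-9, 0]
BINARY_OP - → -9 - 0 = -9. Stack: [-9]
STORE_FAST u → u=-9. Stack: []
LOAD_FAST a → push -9. Stack: [-9]
LOAD_CONST → push 8. Stack: [-9, 8]
BINARY_OP * → -9 * 8 = -72. Stack: [-72]
STORE_FAST s → s=-72. Stack: []
LOAD_FAST m → push 0. Stack: [0]
RETURN_VALUE → return 0.

1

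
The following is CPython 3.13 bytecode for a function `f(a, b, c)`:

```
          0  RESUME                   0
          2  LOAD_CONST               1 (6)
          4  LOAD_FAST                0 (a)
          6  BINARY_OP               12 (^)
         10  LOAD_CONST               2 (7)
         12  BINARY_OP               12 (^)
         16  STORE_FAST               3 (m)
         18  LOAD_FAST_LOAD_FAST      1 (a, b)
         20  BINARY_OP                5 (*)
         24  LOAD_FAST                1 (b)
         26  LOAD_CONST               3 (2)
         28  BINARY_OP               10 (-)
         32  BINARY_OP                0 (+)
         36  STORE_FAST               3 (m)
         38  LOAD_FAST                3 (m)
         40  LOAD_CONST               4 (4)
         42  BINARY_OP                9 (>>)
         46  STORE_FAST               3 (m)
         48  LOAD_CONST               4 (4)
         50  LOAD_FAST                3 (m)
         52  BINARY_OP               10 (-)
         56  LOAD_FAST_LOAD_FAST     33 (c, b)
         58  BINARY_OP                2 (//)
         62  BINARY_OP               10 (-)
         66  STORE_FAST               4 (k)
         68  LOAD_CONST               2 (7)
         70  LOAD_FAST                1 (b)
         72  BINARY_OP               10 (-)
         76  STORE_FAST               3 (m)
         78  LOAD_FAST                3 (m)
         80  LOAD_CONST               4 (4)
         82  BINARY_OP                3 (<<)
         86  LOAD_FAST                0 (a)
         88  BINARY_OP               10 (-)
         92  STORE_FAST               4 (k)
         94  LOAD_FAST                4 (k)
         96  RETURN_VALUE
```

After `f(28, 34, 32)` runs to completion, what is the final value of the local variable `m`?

LOAD_CONST → push 6. Stack: [6]
LOAD_FAST a → push 28. Stack: [6, 28]
BINARY_OP ^ → 6 ^ 28 = 26. Stack: [26]
LOAD_CONST → push 7. Stack: [26, 7]
BINARY_OP ^ → 26 ^ 7 = 29. Stack: [29]
STORE_FAST m → m=29. Stack: []
LOAD_FAST_LOAD_FAST a,b → push 28,34. Stack: [28, 34]
BINARY_OP * → 28 * 34 = 952. Stack: [952]
LOAD_FAST b → push 34. Stack: [952, 34]
LOAD_CONST → push 2. Stack: [952, 34, 2]
BINARY_OP - → 34 - 2 = 32. Stack: [952, 32]
BINARY_OP + → 952 + 32 = 984. Stack: [984]
STORE_FAST m → m=984. Stack: []
LOAD_FAST m → push 984. Stack: [984]
LOAD_CONST → push 4. Stack: [984, 4]
BINARY_OP >> → 984 >> 4 = 61. Stack: [61]
STORE_FAST m → m=61. Stack: []
LOAD_CONST → push 4. Stack: [4]
LOAD_FAST m → push 61. Stack: [4, 61]
BINARY_OP - → 4 - 61 = -57. Stack: [-57]
LOAD_FAST_LOAD_FAST c,b → push 32,34. Stack: [-57, 32, 34]
BINARY_OP // → 32 // 34 = 0. Stack: [-57, 0]
BINARY_OP - → -57 - 0 = -57. Stack: [-57]
STORE_FAST k → k=-57. Stack: []
LOAD_CONST → push 7. Stack: [7]
LOAD_FAST b → push 34. Stack: [7, 34]
BINARY_OP - → 7 - 34 = -27. Stack: [-27]
STORE_FAST m → m=-27. Stack: []
LOAD_FAST m → push -27. Stack: [-27]
LOAD_CONST → push 4. Stack: [-27, 4]
BINARY_OP << → -27 << 4 = -432. Stack: [-432]
LOAD_FAST a → push 28. Stack: [-432, 28]
BINARY_OP - → -432 - 28 = -460. Stack: [-460]
STORE_FAST k → k=-460. Stack: []
LOAD_FAST k → push -460. Stack: [-460]
RETURN_VALUE → return -460.

-27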